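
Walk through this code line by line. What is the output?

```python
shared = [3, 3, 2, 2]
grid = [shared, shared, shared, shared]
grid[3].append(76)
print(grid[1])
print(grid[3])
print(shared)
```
[3, 3, 2, 2, 76]
[3, 3, 2, 2, 76]
[3, 3, 2, 2, 76]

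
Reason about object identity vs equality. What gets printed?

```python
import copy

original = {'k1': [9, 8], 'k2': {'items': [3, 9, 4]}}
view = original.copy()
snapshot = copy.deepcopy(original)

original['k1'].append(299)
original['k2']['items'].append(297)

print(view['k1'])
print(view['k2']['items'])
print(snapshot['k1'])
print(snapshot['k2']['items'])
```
[9, 8, 299]
[3, 9, 4, 297]
[9, 8]
[3, 9, 4]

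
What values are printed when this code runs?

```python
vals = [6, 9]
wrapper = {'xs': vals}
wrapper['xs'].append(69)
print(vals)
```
[6, 9, 69]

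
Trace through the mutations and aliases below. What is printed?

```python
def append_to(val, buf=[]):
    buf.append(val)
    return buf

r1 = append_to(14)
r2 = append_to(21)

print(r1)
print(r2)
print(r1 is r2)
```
[14, 21]
[14, 21]
True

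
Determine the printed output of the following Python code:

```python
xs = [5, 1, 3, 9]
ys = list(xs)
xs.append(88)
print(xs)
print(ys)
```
[5, 1, 3, 9, 88]
[5, 1, 3, 9]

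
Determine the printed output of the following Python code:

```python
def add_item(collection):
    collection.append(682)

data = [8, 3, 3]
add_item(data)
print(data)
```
[8, 3, 3, 682]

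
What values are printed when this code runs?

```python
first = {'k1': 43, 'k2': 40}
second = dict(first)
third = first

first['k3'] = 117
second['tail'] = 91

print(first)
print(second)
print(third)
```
{'k1': 43, 'k2': 40, 'k3': 117}
{'k1': 43, 'k2': 40, 'tail': 91}
{'k1': 43, 'k2': 40, 'k3': 117}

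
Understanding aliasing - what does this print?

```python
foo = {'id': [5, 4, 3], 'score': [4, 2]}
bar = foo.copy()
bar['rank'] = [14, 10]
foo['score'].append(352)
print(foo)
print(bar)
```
{'id': [5, 4, 3], 'score': [4, 2, 352]}
{'id': [5, 4, 3], 'score': [4, 2, 352], 'rank': [14, 10]}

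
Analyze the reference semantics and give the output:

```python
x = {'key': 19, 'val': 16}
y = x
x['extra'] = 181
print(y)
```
{'key': 19, 'val': 16, 'extra': 181}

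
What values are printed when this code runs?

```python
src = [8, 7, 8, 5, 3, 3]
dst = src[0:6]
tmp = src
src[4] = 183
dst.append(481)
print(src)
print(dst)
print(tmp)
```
[8, 7, 8, 5, 183, 3]
[8, 7, 8, 5, 3, 3, 481]
[8, 7, 8, 5, 183, 3]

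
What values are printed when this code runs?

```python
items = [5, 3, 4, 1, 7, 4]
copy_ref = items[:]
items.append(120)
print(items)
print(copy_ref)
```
[5, 3, 4, 1, 7, 4, 120]
[5, 3, 4, 1, 7, 4]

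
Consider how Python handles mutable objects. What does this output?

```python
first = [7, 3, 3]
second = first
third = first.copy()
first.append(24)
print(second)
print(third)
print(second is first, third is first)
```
[7, 3, 3, 24]
[7, 3, 3]
True False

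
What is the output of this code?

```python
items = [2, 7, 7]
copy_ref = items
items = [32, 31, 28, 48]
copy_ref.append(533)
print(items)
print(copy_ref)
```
[32, 31, 28, 48]
[2, 7, 7, 533]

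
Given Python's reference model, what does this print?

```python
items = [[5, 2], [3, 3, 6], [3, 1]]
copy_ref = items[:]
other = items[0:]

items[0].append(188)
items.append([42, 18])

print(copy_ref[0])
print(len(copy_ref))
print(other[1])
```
[5, 2, 188]
3
[3, 3, 6]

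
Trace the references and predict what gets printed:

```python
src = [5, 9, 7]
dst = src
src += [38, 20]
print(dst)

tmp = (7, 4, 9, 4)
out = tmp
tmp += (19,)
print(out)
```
[5, 9, 7, 38, 20]
(7, 4, 9, 4)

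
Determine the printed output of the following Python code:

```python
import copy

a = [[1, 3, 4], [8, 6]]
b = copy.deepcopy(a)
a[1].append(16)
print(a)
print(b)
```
[[1, 3, 4], [8, 6, 16]]
[[1, 3, 4], [8, 6]]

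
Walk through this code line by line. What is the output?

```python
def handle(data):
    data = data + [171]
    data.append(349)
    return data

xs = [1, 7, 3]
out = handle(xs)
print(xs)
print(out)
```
[1, 7, 3]
[1, 7, 3, 171, 349]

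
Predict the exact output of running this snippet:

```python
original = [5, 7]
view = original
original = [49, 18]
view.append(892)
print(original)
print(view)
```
[49, 18]
[5, 7, 892]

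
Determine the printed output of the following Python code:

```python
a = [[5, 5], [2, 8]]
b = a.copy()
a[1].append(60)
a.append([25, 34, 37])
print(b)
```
[[5, 5], [2, 8, 60]]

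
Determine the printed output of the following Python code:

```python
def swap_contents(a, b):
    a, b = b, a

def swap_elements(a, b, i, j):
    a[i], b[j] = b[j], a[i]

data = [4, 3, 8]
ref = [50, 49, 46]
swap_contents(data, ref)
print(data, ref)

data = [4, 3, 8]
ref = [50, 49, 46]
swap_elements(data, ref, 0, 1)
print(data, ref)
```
[4, 3, 8] [50, 49, 46]
[49, 3, 8] [50, 4, 46]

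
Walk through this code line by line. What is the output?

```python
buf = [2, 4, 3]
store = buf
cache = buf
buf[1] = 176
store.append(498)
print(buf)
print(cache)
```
[2, 176, 3, 498]
[2, 176, 3, 498]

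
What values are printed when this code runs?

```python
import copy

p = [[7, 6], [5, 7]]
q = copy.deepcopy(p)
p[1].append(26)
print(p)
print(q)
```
[[7, 6], [5, 7, 26]]
[[7, 6], [5, 7]]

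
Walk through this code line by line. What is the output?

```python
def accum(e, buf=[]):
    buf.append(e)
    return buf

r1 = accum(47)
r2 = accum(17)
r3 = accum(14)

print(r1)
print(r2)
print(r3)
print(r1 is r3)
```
[47, 17, 14]
[47, 17, 14]
[47, 17, 14]
True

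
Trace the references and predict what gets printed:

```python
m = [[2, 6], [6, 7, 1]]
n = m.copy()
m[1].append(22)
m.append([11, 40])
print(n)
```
[[2, 6], [6, 7, 1, 22]]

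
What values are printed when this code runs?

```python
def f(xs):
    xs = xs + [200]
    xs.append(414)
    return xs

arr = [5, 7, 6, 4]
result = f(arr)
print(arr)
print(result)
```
[5, 7, 6, 4]
[5, 7, 6, 4, 200, 414]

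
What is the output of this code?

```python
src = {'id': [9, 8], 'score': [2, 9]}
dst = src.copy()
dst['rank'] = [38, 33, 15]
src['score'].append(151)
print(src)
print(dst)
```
{'id': [9, 8], 'score': [2, 9, 151]}
{'id': [9, 8], 'score': [2, 9, 151], 'rank': [38, 33, 15]}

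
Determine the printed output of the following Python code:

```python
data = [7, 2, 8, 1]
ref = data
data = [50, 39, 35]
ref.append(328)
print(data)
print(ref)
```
[50, 39, 35]
[7, 2, 8, 1, 328]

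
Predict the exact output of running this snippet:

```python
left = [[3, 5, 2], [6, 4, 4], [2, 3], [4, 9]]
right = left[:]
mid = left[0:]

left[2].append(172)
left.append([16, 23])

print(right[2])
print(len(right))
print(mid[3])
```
[2, 3, 172]
4
[4, 9]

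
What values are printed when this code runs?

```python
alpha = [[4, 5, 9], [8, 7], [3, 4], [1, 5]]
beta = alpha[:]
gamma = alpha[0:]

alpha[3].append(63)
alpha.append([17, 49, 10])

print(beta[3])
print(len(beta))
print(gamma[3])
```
[1, 5, 63]
4
[1, 5, 63]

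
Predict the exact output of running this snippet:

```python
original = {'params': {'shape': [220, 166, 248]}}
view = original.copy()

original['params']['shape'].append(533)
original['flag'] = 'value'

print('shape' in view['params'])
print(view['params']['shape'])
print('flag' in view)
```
True
[220, 166, 248, 533]
False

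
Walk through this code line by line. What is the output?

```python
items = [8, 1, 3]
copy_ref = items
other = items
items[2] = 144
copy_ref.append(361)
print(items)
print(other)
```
[8, 1, 144, 361]
[8, 1, 144, 361]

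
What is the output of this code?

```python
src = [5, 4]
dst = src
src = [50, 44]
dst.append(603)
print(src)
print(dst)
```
[50, 44]
[5, 4, 603]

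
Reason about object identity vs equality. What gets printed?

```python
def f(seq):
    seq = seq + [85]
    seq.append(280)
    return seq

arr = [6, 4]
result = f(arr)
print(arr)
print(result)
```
[6, 4]
[6, 4, 85, 280]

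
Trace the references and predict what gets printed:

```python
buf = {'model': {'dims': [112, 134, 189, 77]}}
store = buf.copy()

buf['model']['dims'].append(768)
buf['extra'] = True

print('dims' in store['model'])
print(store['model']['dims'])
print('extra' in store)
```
True
[112, 134, 189, 77, 768]
False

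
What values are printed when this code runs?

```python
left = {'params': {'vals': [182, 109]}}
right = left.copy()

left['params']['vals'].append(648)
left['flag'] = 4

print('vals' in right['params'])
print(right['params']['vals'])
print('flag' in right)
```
True
[182, 109, 648]
False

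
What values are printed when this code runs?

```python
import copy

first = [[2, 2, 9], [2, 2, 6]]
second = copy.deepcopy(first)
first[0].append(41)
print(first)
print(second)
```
[[2, 2, 9, 41], [2, 2, 6]]
[[2, 2, 9], [2, 2, 6]]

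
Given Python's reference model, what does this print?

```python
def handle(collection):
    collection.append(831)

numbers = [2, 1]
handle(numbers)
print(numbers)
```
[2, 1, 831]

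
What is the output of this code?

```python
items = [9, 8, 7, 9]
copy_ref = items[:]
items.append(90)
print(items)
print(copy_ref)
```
[9, 8, 7, 9, 90]
[9, 8, 7, 9]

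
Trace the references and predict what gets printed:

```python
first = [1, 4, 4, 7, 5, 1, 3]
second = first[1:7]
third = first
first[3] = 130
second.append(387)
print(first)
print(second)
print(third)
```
[1, 4, 4, 130, 5, 1, 3]
[4, 4, 7, 5, 1, 3, 387]
[1, 4, 4, 130, 5, 1, 3]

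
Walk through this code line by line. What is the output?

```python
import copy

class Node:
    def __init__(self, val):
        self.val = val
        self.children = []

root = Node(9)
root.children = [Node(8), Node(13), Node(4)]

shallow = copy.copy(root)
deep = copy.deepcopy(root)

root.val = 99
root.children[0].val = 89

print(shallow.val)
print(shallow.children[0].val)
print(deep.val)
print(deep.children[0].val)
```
9
89
9
8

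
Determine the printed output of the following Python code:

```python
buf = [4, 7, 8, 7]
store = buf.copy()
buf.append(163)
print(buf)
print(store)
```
[4, 7, 8, 7, 163]
[4, 7, 8, 7]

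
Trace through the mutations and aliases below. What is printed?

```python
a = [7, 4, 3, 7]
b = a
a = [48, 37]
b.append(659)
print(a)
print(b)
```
[48, 37]
[7, 4, 3, 7, 659]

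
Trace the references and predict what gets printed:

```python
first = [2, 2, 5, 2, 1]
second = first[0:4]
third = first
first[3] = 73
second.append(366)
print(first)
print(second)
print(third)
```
[2, 2, 5, 73, 1]
[2, 2, 5, 2, 366]
[2, 2, 5, 73, 1]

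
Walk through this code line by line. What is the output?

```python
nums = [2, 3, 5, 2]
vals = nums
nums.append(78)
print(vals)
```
[2, 3, 5, 2, 78]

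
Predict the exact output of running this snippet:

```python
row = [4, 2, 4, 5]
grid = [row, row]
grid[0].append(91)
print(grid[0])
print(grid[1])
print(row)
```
[4, 2, 4, 5, 91]
[4, 2, 4, 5, 91]
[4, 2, 4, 5, 91]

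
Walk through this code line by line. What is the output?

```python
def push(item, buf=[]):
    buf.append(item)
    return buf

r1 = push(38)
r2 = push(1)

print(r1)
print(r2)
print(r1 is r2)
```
[38, 1]
[38, 1]
True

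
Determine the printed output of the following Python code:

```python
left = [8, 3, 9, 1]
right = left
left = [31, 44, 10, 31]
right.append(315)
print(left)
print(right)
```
[31, 44, 10, 31]
[8, 3, 9, 1, 315]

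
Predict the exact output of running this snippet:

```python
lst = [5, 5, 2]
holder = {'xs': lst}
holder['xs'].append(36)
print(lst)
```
[5, 5, 2, 36]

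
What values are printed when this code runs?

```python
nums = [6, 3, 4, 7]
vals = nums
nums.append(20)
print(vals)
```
[6, 3, 4, 7, 20]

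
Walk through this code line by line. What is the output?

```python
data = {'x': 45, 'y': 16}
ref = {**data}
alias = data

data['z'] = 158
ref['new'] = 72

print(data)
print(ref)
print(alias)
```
{'x': 45, 'y': 16, 'z': 158}
{'x': 45, 'y': 16, 'new': 72}
{'x': 45, 'y': 16, 'z': 158}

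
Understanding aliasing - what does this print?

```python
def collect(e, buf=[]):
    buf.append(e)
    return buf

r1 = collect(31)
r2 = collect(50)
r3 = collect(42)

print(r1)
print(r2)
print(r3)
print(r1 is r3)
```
[31, 50, 42]
[31, 50, 42]
[31, 50, 42]
True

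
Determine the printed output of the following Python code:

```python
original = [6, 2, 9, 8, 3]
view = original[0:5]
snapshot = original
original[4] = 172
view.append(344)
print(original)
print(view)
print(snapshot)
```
[6, 2, 9, 8, 172]
[6, 2, 9, 8, 3, 344]
[6, 2, 9, 8, 172]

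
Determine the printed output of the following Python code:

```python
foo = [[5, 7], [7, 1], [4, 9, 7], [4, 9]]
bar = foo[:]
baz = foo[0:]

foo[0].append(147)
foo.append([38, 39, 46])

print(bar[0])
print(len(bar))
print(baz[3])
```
[5, 7, 147]
4
[4, 9]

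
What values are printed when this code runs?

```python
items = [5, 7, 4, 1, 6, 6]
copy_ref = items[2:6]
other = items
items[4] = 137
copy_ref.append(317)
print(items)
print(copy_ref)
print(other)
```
[5, 7, 4, 1, 137, 6]
[4, 1, 6, 6, 317]
[5, 7, 4, 1, 137, 6]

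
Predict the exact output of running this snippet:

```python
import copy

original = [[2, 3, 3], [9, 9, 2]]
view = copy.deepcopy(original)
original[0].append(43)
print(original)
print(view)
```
[[2, 3, 3, 43], [9, 9, 2]]
[[2, 3, 3], [9, 9, 2]]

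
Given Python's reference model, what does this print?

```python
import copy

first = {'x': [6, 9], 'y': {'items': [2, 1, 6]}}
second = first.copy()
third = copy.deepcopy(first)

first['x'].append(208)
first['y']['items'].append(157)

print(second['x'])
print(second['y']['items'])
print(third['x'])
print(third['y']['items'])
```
[6, 9, 208]
[2, 1, 6, 157]
[6, 9]
[2, 1, 6]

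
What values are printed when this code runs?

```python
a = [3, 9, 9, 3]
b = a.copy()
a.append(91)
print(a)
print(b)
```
[3, 9, 9, 3, 91]
[3, 9, 9, 3]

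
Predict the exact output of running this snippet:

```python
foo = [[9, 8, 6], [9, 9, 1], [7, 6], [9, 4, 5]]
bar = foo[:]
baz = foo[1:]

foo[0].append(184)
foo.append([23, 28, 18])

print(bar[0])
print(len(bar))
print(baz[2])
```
[9, 8, 6, 184]
4
[9, 4, 5]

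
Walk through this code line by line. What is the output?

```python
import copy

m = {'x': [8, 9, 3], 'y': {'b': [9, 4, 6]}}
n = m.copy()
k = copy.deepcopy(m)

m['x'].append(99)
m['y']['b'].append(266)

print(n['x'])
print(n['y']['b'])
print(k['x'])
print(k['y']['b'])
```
[8, 9, 3, 99]
[9, 4, 6, 266]
[8, 9, 3]
[9, 4, 6]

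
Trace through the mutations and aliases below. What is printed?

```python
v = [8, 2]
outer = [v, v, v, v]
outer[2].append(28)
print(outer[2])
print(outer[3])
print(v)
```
[8, 2, 28]
[8, 2, 28]
[8, 2, 28]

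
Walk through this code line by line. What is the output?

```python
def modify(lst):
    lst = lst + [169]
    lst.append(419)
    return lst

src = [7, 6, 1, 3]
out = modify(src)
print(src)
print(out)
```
[7, 6, 1, 3]
[7, 6, 1, 3, 169, 419]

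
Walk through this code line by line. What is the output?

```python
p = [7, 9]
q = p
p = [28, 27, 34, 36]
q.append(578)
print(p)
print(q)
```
[28, 27, 34, 36]
[7, 9, 578]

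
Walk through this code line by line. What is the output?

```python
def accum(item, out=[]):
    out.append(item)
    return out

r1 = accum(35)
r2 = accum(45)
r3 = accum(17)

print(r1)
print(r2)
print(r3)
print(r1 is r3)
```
[35, 45, 17]
[35, 45, 17]
[35, 45, 17]
True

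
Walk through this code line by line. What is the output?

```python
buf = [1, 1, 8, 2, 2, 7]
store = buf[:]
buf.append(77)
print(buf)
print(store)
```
[1, 1, 8, 2, 2, 7, 77]
[1, 1, 8, 2, 2, 7]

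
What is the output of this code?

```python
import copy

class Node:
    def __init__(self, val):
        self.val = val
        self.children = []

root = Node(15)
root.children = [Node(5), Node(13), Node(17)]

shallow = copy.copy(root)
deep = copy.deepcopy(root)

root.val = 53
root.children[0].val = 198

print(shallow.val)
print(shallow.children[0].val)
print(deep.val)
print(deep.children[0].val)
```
15
198
15
5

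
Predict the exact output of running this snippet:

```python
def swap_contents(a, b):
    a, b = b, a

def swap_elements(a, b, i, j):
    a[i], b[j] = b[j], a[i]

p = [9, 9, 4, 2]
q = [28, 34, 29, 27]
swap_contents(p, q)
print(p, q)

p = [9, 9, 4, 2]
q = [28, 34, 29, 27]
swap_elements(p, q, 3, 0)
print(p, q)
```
[9, 9, 4, 2] [28, 34, 29, 27]
[9, 9, 4, 28] [2, 34, 29, 27]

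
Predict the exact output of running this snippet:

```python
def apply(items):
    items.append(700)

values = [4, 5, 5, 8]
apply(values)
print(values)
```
[4, 5, 5, 8, 700]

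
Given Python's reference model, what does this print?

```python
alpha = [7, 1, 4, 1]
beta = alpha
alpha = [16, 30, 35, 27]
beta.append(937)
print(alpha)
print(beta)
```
[16, 30, 35, 27]
[7, 1, 4, 1, 937]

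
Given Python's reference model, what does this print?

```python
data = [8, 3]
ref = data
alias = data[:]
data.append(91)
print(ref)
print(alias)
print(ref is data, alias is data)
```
[8, 3, 91]
[8, 3]
True False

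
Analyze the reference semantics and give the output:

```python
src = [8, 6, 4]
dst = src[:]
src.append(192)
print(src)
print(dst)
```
[8, 6, 4, 192]
[8, 6, 4]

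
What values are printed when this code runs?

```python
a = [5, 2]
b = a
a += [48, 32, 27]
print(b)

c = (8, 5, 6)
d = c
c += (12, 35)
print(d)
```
[5, 2, 48, 32, 27]
(8, 5, 6)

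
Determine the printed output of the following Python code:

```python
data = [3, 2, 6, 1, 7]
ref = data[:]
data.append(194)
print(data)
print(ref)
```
[3, 2, 6, 1, 7, 194]
[3, 2, 6, 1, 7]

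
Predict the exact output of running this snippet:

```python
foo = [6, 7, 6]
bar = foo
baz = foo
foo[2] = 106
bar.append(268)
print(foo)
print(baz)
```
[6, 7, 106, 268]
[6, 7, 106, 268]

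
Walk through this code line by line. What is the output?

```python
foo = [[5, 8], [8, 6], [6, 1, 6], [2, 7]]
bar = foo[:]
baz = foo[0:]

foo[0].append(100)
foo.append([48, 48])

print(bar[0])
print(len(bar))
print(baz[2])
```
[5, 8, 100]
4
[6, 1, 6]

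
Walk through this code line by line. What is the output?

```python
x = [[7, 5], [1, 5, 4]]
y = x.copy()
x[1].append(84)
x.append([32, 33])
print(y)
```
[[7, 5], [1, 5, 4, 84]]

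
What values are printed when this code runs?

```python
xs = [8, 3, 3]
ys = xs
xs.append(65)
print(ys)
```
[8, 3, 3, 65]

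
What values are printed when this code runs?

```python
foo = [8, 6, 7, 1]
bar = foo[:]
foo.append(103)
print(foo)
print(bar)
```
[8, 6, 7, 1, 103]
[8, 6, 7, 1]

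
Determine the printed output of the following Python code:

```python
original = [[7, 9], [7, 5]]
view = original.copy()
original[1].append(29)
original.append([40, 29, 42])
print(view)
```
[[7, 9], [7, 5, 29]]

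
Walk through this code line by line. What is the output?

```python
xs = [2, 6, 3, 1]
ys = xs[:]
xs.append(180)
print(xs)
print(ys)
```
[2, 6, 3, 1, 180]
[2, 6, 3, 1]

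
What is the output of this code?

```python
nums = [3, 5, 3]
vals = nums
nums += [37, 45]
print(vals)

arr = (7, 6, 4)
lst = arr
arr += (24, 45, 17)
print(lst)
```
[3, 5, 3, 37, 45]
(7, 6, 4)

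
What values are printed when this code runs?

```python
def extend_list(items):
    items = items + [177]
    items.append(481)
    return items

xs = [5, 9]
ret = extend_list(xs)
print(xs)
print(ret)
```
[5, 9]
[5, 9, 177, 481]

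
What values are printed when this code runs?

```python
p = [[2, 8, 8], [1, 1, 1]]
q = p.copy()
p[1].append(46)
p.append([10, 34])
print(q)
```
[[2, 8, 8], [1, 1, 1, 46]]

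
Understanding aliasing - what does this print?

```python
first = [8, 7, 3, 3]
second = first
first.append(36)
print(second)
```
[8, 7, 3, 3, 36]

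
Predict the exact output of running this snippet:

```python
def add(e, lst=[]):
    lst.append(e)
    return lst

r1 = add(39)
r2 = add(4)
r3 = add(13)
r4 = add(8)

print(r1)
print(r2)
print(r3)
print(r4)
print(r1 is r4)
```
[39, 4, 13, 8]
[39, 4, 13, 8]
[39, 4, 13, 8]
[39, 4, 13, 8]
True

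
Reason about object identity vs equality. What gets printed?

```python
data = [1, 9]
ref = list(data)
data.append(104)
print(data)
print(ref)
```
[1, 9, 104]
[1, 9]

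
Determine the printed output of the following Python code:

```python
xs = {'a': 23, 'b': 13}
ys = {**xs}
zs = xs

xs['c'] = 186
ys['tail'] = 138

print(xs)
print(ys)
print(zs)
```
{'a': 23, 'b': 13, 'c': 186}
{'a': 23, 'b': 13, 'tail': 138}
{'a': 23, 'b': 13, 'c': 186}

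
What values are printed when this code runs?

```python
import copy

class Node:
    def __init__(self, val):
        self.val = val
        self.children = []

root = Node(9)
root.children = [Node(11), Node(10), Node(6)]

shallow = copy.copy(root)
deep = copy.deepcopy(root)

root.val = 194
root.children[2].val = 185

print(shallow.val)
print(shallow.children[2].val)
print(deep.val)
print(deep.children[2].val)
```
9
185
9
6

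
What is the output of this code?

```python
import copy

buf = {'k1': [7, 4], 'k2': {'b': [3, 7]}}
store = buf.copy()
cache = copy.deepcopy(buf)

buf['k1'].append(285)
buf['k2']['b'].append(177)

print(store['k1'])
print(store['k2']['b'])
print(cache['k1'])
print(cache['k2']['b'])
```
[7, 4, 285]
[3, 7, 177]
[7, 4]
[3, 7]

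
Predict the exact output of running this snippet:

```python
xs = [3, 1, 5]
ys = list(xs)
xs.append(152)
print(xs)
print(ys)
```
[3, 1, 5, 152]
[3, 1, 5]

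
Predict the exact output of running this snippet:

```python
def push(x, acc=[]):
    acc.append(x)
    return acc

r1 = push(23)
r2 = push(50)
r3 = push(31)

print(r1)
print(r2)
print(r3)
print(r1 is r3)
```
[23, 50, 31]
[23, 50, 31]
[23, 50, 31]
True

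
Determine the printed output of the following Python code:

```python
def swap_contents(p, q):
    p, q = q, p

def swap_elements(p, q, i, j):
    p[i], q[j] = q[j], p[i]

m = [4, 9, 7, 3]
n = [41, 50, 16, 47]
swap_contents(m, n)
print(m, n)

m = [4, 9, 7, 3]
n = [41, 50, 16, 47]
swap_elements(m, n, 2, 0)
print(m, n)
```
[4, 9, 7, 3] [41, 50, 16, 47]
[4, 9, 41, 3] [7, 50, 16, 47]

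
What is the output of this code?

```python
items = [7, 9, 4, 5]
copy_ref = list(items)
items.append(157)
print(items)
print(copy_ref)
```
[7, 9, 4, 5, 157]
[7, 9, 4, 5]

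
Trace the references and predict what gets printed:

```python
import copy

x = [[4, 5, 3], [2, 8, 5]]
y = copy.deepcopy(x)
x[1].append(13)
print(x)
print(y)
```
[[4, 5, 3], [2, 8, 5, 13]]
[[4, 5, 3], [2, 8, 5]]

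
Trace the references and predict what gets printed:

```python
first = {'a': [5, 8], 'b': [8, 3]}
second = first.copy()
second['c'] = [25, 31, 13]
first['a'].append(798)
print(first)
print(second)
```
{'a': [5, 8, 798], 'b': [8, 3]}
{'a': [5, 8, 798], 'b': [8, 3], 'c': [25, 31, 13]}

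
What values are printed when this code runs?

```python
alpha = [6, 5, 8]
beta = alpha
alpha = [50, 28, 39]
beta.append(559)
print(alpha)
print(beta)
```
[50, 28, 39]
[6, 5, 8, 559]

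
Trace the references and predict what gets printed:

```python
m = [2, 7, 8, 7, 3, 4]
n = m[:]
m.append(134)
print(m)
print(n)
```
[2, 7, 8, 7, 3, 4, 134]
[2, 7, 8, 7, 3, 4]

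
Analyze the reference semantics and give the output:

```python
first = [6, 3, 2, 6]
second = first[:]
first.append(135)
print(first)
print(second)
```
[6, 3, 2, 6, 135]
[6, 3, 2, 6]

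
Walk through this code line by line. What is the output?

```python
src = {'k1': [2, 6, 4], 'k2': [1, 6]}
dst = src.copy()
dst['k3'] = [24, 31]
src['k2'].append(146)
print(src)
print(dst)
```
{'k1': [2, 6, 4], 'k2': [1, 6, 146]}
{'k1': [2, 6, 4], 'k2': [1, 6, 146], 'k3': [24, 31]}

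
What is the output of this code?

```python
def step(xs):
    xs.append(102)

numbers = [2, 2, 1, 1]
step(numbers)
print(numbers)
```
[2, 2, 1, 1, 102]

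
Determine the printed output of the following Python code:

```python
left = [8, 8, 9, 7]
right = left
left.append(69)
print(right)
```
[8, 8, 9, 7, 69]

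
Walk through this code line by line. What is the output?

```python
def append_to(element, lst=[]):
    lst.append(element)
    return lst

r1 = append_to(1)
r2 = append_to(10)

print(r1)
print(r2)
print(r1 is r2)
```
[1, 10]
[1, 10]
True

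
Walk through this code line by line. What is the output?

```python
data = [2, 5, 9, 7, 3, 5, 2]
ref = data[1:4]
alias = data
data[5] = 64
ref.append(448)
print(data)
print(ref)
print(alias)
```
[2, 5, 9, 7, 3, 64, 2]
[5, 9, 7, 448]
[2, 5, 9, 7, 3, 64, 2]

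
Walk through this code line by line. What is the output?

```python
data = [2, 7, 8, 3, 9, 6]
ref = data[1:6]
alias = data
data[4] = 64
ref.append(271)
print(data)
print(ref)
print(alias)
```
[2, 7, 8, 3, 64, 6]
[7, 8, 3, 9, 6, 271]
[2, 7, 8, 3, 64, 6]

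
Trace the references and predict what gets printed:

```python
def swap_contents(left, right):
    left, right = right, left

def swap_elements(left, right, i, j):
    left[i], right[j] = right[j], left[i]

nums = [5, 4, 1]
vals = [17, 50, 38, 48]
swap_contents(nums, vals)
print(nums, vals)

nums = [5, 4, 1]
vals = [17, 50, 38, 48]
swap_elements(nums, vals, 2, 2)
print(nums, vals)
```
[5, 4, 1] [17, 50, 38, 48]
[5, 4, 38] [17, 50, 1, 48]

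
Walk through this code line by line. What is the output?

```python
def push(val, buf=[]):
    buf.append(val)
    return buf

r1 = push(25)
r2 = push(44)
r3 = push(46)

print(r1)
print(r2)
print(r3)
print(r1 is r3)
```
[25, 44, 46]
[25, 44, 46]
[25, 44, 46]
True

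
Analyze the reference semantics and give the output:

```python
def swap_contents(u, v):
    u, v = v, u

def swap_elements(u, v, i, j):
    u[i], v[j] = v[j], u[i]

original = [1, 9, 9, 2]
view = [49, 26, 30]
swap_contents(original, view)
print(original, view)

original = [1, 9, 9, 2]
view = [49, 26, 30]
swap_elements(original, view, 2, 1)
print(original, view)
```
[1, 9, 9, 2] [49, 26, 30]
[1, 9, 26, 2] [49, 9, 30]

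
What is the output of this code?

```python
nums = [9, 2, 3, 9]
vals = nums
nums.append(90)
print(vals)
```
[9, 2, 3, 9, 90]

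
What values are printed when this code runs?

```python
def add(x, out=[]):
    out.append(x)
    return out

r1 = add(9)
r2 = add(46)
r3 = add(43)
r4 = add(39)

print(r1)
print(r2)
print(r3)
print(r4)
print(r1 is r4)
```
[9, 46, 43, 39]
[9, 46, 43, 39]
[9, 46, 43, 39]
[9, 46, 43, 39]
True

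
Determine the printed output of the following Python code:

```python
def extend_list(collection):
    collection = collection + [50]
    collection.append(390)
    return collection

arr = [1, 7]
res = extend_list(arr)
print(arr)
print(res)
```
[1, 7]
[1, 7, 50, 390]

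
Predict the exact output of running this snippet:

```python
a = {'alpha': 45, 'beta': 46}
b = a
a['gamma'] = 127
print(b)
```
{'alpha': 45, 'beta': 46, 'gamma': 127}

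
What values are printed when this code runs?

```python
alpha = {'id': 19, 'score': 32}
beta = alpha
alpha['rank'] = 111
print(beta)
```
{'id': 19, 'score': 32, 'rank': 111}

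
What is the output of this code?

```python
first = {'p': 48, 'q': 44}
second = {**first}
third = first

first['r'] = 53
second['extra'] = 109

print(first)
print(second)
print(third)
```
{'p': 48, 'q': 44, 'r': 53}
{'p': 48, 'q': 44, 'extra': 109}
{'p': 48, 'q': 44, 'r': 53}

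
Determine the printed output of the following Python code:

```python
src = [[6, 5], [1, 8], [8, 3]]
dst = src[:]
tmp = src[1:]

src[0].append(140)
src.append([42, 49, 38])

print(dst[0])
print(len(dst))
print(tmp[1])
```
[6, 5, 140]
3
[8, 3]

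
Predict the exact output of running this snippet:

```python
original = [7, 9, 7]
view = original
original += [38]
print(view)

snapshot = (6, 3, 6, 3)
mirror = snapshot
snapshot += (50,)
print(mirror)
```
[7, 9, 7, 38]
(6, 3, 6, 3)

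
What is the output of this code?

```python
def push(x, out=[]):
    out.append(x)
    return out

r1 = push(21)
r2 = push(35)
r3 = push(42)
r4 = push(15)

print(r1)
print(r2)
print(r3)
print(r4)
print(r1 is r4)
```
[21, 35, 42, 15]
[21, 35, 42, 15]
[21, 35, 42, 15]
[21, 35, 42, 15]
True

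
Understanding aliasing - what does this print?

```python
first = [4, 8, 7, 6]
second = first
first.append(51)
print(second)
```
[4, 8, 7, 6, 51]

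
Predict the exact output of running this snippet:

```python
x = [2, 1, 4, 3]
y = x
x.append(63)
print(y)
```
[2, 1, 4, 3, 63]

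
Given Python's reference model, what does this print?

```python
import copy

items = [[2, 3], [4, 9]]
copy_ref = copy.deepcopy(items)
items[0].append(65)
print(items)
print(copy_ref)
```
[[2, 3, 65], [4, 9]]
[[2, 3], [4, 9]]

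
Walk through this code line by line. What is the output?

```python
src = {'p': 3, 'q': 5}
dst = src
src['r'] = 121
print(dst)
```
{'p': 3, 'q': 5, 'r': 121}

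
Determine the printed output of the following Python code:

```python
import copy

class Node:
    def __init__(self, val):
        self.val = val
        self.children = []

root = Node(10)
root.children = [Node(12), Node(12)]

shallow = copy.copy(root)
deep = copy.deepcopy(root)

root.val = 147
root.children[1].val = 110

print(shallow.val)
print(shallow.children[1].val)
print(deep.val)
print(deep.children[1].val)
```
10
110
10
12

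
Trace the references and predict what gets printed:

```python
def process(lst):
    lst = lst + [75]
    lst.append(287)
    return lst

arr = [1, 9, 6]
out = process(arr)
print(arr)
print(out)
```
[1, 9, 6]
[1, 9, 6, 75, 287]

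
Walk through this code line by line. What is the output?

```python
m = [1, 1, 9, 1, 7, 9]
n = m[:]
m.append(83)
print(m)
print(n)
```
[1, 1, 9, 1, 7, 9, 83]
[1, 1, 9, 1, 7, 9]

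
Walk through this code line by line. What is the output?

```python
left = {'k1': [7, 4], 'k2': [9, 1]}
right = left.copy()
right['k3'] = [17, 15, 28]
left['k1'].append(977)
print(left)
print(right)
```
{'k1': [7, 4, 977], 'k2': [9, 1]}
{'k1': [7, 4, 977], 'k2': [9, 1], 'k3': [17, 15, 28]}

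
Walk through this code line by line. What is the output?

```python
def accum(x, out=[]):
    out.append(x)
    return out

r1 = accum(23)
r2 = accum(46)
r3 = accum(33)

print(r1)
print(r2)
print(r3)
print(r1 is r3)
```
[23, 46, 33]
[23, 46, 33]
[23, 46, 33]
True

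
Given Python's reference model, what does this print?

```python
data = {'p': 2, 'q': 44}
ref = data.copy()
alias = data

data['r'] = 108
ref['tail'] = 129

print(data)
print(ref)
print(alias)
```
{'p': 2, 'q': 44, 'r': 108}
{'p': 2, 'q': 44, 'tail': 129}
{'p': 2, 'q': 44, 'r': 108}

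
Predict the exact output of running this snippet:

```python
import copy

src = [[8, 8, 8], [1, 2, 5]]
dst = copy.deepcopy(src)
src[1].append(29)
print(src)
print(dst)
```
[[8, 8, 8], [1, 2, 5, 29]]
[[8, 8, 8], [1, 2, 5]]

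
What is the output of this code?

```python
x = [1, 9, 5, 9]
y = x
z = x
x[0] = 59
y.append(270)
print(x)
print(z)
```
[59, 9, 5, 9, 270]
[59, 9, 5, 9, 270]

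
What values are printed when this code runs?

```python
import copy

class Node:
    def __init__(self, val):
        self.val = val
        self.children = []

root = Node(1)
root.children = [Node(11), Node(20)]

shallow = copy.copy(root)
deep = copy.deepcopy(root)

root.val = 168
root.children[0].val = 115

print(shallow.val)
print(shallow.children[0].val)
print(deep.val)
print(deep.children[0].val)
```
1
115
1
11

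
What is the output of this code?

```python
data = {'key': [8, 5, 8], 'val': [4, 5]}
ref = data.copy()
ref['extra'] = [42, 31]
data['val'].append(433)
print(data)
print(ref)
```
{'key': [8, 5, 8], 'val': [4, 5, 433]}
{'key': [8, 5, 8], 'val': [4, 5, 433], 'extra': [42, 31]}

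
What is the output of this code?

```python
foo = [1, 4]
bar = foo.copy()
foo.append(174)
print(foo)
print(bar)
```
[1, 4, 174]
[1, 4]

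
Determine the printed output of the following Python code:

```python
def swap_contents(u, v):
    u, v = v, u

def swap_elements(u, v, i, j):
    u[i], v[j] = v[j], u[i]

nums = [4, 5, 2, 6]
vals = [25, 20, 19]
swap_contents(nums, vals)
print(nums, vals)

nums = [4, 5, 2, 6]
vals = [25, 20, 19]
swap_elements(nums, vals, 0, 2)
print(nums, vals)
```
[4, 5, 2, 6] [25, 20, 19]
[19, 5, 2, 6] [25, 20, 4]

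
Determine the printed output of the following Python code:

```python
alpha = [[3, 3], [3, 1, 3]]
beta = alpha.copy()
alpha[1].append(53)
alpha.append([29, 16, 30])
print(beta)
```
[[3, 3], [3, 1, 3, 53]]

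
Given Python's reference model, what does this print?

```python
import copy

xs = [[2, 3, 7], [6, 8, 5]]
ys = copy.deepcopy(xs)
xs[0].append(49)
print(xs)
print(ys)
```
[[2, 3, 7, 49], [6, 8, 5]]
[[2, 3, 7], [6, 8, 5]]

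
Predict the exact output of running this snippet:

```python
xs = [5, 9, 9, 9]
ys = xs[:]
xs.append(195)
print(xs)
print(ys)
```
[5, 9, 9, 9, 195]
[5, 9, 9, 9]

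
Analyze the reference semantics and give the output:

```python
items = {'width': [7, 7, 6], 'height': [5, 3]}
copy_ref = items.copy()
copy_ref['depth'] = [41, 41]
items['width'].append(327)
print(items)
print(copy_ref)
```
{'width': [7, 7, 6, 327], 'height': [5, 3]}
{'width': [7, 7, 6, 327], 'height': [5, 3], 'depth': [41, 41]}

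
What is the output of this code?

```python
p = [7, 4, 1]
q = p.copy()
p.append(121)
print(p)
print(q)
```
[7, 4, 1, 121]
[7, 4, 1]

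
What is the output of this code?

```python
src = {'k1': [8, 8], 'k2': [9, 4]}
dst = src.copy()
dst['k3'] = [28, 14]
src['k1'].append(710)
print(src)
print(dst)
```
{'k1': [8, 8, 710], 'k2': [9, 4]}
{'k1': [8, 8, 710], 'k2': [9, 4], 'k3': [28, 14]}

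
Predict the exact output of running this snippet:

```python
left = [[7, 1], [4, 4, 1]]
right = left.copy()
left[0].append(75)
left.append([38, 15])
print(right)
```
[[7, 1, 75], [4, 4, 1]]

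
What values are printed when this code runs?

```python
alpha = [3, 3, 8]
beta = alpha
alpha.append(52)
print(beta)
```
[3, 3, 8, 52]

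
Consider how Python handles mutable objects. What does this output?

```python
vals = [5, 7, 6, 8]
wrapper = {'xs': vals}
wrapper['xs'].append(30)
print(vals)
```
[5, 7, 6, 8, 30]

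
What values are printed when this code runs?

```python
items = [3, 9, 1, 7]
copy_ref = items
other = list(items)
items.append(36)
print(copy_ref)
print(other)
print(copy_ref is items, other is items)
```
[3, 9, 1, 7, 36]
[3, 9, 1, 7]
True False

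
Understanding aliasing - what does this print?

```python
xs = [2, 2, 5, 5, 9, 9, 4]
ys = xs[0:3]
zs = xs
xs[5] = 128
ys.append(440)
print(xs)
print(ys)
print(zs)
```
[2, 2, 5, 5, 9, 128, 4]
[2, 2, 5, 440]
[2, 2, 5, 5, 9, 128, 4]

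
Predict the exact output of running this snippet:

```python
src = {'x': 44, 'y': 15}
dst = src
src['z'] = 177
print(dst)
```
{'x': 44, 'y': 15, 'z': 177}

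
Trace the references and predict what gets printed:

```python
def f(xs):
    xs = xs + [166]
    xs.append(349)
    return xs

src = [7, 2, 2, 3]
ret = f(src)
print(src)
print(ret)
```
[7, 2, 2, 3]
[7, 2, 2, 3, 166, 349]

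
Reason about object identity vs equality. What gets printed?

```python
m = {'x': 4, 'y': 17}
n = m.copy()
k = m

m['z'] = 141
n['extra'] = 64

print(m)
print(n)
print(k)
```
{'x': 4, 'y': 17, 'z': 141}
{'x': 4, 'y': 17, 'extra': 64}
{'x': 4, 'y': 17, 'z': 141}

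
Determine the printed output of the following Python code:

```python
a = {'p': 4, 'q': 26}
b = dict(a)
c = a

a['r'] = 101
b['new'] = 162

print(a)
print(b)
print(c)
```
{'p': 4, 'q': 26, 'r': 101}
{'p': 4, 'q': 26, 'new': 162}
{'p': 4, 'q': 26, 'r': 101}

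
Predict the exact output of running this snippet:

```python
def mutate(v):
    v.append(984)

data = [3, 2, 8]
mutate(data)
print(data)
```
[3, 2, 8, 984]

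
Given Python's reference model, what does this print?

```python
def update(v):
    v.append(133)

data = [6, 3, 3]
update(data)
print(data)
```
[6, 3, 3, 133]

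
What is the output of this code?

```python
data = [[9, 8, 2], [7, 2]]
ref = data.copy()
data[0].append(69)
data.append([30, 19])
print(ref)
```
[[9, 8, 2, 69], [7, 2]]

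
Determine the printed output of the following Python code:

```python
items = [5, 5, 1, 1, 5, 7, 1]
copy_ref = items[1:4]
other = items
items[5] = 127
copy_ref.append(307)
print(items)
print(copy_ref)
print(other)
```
[5, 5, 1, 1, 5, 127, 1]
[5, 1, 1, 307]
[5, 5, 1, 1, 5, 127, 1]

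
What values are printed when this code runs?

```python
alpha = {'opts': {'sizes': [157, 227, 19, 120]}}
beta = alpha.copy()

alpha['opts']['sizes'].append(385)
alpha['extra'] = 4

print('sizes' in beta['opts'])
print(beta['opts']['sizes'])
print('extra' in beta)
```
True
[157, 227, 19, 120, 385]
False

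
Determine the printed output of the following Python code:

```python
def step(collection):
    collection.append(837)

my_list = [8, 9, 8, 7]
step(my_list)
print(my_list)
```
[8, 9, 8, 7, 837]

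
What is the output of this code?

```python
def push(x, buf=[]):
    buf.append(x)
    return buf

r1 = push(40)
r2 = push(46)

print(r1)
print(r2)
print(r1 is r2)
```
[40, 46]
[40, 46]
True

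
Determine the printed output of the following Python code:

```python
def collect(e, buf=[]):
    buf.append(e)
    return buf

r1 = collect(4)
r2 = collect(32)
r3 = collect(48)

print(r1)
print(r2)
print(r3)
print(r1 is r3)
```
[4, 32, 48]
[4, 32, 48]
[4, 32, 48]
True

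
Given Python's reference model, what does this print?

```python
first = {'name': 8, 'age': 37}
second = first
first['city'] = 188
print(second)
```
{'name': 8, 'age': 37, 'city': 188}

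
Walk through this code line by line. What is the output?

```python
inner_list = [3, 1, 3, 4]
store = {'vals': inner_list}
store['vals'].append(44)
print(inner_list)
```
[3, 1, 3, 4, 44]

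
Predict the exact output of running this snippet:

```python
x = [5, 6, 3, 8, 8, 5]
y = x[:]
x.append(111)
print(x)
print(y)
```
[5, 6, 3, 8, 8, 5, 111]
[5, 6, 3, 8, 8, 5]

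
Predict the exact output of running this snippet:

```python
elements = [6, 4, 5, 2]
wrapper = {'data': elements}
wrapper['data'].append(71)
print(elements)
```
[6, 4, 5, 2, 71]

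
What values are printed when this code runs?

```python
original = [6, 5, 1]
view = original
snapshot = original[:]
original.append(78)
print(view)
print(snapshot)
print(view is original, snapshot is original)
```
[6, 5, 1, 78]
[6, 5, 1]
True False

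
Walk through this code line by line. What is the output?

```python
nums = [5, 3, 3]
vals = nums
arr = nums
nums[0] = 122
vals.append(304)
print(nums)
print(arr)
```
[122, 3, 3, 304]
[122, 3, 3, 304]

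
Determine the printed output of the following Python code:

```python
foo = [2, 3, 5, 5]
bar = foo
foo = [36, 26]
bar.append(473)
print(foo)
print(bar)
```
[36, 26]
[2, 3, 5, 5, 473]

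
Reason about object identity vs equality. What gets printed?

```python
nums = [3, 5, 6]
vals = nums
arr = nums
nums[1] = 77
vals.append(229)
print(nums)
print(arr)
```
[3, 77, 6, 229]
[3, 77, 6, 229]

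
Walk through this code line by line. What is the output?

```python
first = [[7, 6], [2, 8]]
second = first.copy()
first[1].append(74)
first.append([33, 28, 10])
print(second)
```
[[7, 6], [2, 8, 74]]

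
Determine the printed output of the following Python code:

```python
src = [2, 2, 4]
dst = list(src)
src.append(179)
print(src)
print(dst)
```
[2, 2, 4, 179]
[2, 2, 4]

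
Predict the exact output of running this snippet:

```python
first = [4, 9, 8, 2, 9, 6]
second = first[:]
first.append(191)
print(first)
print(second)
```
[4, 9, 8, 2, 9, 6, 191]
[4, 9, 8, 2, 9, 6]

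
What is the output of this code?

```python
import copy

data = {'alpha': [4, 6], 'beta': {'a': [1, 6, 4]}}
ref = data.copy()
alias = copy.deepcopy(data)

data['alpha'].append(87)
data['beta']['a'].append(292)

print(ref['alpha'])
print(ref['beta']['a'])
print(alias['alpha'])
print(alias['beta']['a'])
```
[4, 6, 87]
[1, 6, 4, 292]
[4, 6]
[1, 6, 4]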